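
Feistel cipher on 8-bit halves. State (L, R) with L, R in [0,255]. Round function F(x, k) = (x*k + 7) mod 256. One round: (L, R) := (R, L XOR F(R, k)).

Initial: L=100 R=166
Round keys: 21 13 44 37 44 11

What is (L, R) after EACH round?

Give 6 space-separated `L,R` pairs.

Round 1 (k=21): L=166 R=193
Round 2 (k=13): L=193 R=114
Round 3 (k=44): L=114 R=94
Round 4 (k=37): L=94 R=239
Round 5 (k=44): L=239 R=69
Round 6 (k=11): L=69 R=17

Answer: 166,193 193,114 114,94 94,239 239,69 69,17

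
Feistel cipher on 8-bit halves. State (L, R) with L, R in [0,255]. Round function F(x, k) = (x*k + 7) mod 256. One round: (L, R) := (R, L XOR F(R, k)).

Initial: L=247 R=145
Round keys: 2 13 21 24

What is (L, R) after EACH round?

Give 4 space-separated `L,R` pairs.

Answer: 145,222 222,220 220,205 205,227

Derivation:
Round 1 (k=2): L=145 R=222
Round 2 (k=13): L=222 R=220
Round 3 (k=21): L=220 R=205
Round 4 (k=24): L=205 R=227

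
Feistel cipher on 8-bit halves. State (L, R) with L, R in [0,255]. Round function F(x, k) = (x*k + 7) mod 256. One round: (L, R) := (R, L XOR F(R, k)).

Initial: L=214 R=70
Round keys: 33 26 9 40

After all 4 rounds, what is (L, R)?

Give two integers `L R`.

Answer: 249 236

Derivation:
Round 1 (k=33): L=70 R=219
Round 2 (k=26): L=219 R=3
Round 3 (k=9): L=3 R=249
Round 4 (k=40): L=249 R=236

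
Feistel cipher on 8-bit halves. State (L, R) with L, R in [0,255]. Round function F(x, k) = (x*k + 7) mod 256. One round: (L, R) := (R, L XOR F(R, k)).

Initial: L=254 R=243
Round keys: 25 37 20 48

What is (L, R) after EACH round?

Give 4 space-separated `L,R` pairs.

Answer: 243,60 60,64 64,59 59,87

Derivation:
Round 1 (k=25): L=243 R=60
Round 2 (k=37): L=60 R=64
Round 3 (k=20): L=64 R=59
Round 4 (k=48): L=59 R=87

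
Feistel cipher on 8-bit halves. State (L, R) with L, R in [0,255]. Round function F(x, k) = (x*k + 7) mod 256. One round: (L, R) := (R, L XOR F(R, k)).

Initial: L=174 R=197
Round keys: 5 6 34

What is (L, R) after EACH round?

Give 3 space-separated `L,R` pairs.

Round 1 (k=5): L=197 R=78
Round 2 (k=6): L=78 R=30
Round 3 (k=34): L=30 R=77

Answer: 197,78 78,30 30,77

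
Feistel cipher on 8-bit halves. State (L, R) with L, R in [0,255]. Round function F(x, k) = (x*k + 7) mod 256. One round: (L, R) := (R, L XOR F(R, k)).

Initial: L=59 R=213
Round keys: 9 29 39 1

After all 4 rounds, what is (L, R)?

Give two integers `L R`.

Answer: 223 153

Derivation:
Round 1 (k=9): L=213 R=191
Round 2 (k=29): L=191 R=127
Round 3 (k=39): L=127 R=223
Round 4 (k=1): L=223 R=153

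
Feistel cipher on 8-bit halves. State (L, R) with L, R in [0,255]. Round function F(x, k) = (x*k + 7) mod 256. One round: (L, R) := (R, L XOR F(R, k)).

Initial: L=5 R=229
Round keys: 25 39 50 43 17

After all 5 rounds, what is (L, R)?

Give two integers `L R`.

Answer: 32 43

Derivation:
Round 1 (k=25): L=229 R=97
Round 2 (k=39): L=97 R=43
Round 3 (k=50): L=43 R=12
Round 4 (k=43): L=12 R=32
Round 5 (k=17): L=32 R=43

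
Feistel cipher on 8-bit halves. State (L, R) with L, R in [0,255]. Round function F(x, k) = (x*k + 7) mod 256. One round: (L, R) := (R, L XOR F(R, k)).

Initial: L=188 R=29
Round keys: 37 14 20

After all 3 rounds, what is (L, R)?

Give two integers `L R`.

Answer: 34 43

Derivation:
Round 1 (k=37): L=29 R=132
Round 2 (k=14): L=132 R=34
Round 3 (k=20): L=34 R=43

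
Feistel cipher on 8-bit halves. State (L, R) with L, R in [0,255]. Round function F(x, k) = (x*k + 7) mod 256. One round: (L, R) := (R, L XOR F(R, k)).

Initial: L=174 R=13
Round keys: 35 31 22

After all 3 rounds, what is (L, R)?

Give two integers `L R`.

Answer: 170 195

Derivation:
Round 1 (k=35): L=13 R=96
Round 2 (k=31): L=96 R=170
Round 3 (k=22): L=170 R=195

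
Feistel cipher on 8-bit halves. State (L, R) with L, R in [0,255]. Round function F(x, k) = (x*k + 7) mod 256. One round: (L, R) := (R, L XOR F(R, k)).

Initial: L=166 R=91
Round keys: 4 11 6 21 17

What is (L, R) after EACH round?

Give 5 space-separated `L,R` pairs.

Answer: 91,213 213,117 117,16 16,34 34,89

Derivation:
Round 1 (k=4): L=91 R=213
Round 2 (k=11): L=213 R=117
Round 3 (k=6): L=117 R=16
Round 4 (k=21): L=16 R=34
Round 5 (k=17): L=34 R=89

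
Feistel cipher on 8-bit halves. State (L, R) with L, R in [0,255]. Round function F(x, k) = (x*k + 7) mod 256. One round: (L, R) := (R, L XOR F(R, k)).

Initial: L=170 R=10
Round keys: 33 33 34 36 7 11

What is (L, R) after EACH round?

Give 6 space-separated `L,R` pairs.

Round 1 (k=33): L=10 R=251
Round 2 (k=33): L=251 R=104
Round 3 (k=34): L=104 R=44
Round 4 (k=36): L=44 R=95
Round 5 (k=7): L=95 R=140
Round 6 (k=11): L=140 R=84

Answer: 10,251 251,104 104,44 44,95 95,140 140,84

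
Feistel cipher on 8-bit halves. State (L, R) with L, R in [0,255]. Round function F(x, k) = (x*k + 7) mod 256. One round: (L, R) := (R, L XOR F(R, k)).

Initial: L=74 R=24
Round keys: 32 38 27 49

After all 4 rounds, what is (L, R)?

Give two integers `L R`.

Answer: 203 143

Derivation:
Round 1 (k=32): L=24 R=77
Round 2 (k=38): L=77 R=109
Round 3 (k=27): L=109 R=203
Round 4 (k=49): L=203 R=143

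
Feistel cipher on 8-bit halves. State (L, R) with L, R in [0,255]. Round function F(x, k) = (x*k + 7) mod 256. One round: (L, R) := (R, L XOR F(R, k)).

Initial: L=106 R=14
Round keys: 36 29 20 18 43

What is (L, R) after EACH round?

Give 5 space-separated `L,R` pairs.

Round 1 (k=36): L=14 R=149
Round 2 (k=29): L=149 R=230
Round 3 (k=20): L=230 R=106
Round 4 (k=18): L=106 R=157
Round 5 (k=43): L=157 R=12

Answer: 14,149 149,230 230,106 106,157 157,12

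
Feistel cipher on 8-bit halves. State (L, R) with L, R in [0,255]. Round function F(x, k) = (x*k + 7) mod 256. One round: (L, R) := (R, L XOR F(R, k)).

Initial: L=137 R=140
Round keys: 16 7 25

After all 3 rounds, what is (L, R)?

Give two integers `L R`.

Round 1 (k=16): L=140 R=78
Round 2 (k=7): L=78 R=165
Round 3 (k=25): L=165 R=106

Answer: 165 106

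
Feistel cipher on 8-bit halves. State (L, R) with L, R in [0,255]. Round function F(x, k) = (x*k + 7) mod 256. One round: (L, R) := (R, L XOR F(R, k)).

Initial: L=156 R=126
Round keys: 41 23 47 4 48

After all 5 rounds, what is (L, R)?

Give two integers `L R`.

Answer: 23 193

Derivation:
Round 1 (k=41): L=126 R=169
Round 2 (k=23): L=169 R=72
Round 3 (k=47): L=72 R=150
Round 4 (k=4): L=150 R=23
Round 5 (k=48): L=23 R=193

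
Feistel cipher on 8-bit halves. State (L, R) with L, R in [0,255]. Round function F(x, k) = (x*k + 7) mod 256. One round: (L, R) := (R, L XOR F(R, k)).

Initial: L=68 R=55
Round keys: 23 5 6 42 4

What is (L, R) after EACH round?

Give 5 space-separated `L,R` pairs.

Round 1 (k=23): L=55 R=188
Round 2 (k=5): L=188 R=132
Round 3 (k=6): L=132 R=163
Round 4 (k=42): L=163 R=65
Round 5 (k=4): L=65 R=168

Answer: 55,188 188,132 132,163 163,65 65,168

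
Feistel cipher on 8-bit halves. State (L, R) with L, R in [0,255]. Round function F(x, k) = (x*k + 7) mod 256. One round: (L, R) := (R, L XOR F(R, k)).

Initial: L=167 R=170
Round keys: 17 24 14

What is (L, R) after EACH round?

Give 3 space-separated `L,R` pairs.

Answer: 170,246 246,189 189,171

Derivation:
Round 1 (k=17): L=170 R=246
Round 2 (k=24): L=246 R=189
Round 3 (k=14): L=189 R=171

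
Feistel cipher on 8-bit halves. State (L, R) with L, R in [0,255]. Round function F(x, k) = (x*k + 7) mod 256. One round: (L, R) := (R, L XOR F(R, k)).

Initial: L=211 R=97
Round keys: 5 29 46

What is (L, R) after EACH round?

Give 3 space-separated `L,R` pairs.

Answer: 97,63 63,75 75,190

Derivation:
Round 1 (k=5): L=97 R=63
Round 2 (k=29): L=63 R=75
Round 3 (k=46): L=75 R=190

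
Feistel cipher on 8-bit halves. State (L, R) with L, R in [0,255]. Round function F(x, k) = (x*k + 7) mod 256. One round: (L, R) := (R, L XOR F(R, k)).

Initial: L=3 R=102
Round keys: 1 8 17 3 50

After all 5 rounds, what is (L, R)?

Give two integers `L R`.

Round 1 (k=1): L=102 R=110
Round 2 (k=8): L=110 R=17
Round 3 (k=17): L=17 R=70
Round 4 (k=3): L=70 R=200
Round 5 (k=50): L=200 R=81

Answer: 200 81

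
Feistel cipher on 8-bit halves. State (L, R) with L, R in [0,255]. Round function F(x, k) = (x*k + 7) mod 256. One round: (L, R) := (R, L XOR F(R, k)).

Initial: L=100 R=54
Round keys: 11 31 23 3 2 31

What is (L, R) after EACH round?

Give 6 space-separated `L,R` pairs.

Round 1 (k=11): L=54 R=61
Round 2 (k=31): L=61 R=92
Round 3 (k=23): L=92 R=118
Round 4 (k=3): L=118 R=53
Round 5 (k=2): L=53 R=7
Round 6 (k=31): L=7 R=213

Answer: 54,61 61,92 92,118 118,53 53,7 7,213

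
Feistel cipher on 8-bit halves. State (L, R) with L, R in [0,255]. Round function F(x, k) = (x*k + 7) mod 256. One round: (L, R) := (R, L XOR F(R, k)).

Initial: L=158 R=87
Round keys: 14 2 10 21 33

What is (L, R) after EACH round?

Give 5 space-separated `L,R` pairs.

Answer: 87,87 87,226 226,140 140,97 97,4

Derivation:
Round 1 (k=14): L=87 R=87
Round 2 (k=2): L=87 R=226
Round 3 (k=10): L=226 R=140
Round 4 (k=21): L=140 R=97
Round 5 (k=33): L=97 R=4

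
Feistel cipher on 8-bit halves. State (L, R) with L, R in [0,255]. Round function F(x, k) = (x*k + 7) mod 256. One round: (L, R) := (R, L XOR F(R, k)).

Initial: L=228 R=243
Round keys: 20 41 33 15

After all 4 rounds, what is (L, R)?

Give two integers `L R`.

Round 1 (k=20): L=243 R=231
Round 2 (k=41): L=231 R=245
Round 3 (k=33): L=245 R=123
Round 4 (k=15): L=123 R=201

Answer: 123 201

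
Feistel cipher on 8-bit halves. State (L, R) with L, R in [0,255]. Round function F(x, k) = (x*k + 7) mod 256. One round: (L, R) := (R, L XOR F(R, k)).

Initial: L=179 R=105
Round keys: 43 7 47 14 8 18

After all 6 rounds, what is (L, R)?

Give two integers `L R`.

Round 1 (k=43): L=105 R=25
Round 2 (k=7): L=25 R=223
Round 3 (k=47): L=223 R=225
Round 4 (k=14): L=225 R=138
Round 5 (k=8): L=138 R=182
Round 6 (k=18): L=182 R=89

Answer: 182 89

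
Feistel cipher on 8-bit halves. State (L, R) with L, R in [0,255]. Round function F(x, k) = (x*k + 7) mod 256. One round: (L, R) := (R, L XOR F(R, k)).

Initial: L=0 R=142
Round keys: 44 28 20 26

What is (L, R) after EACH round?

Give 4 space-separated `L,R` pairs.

Round 1 (k=44): L=142 R=111
Round 2 (k=28): L=111 R=165
Round 3 (k=20): L=165 R=132
Round 4 (k=26): L=132 R=202

Answer: 142,111 111,165 165,132 132,202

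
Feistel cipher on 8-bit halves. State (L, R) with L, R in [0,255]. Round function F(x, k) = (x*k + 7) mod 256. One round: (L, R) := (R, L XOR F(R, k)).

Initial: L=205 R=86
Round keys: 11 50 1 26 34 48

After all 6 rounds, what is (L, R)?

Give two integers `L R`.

Answer: 71 97

Derivation:
Round 1 (k=11): L=86 R=116
Round 2 (k=50): L=116 R=249
Round 3 (k=1): L=249 R=116
Round 4 (k=26): L=116 R=54
Round 5 (k=34): L=54 R=71
Round 6 (k=48): L=71 R=97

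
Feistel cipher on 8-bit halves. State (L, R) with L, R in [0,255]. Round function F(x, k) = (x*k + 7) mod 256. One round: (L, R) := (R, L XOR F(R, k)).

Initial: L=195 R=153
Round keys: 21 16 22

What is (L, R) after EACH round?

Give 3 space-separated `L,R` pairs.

Answer: 153,87 87,238 238,44

Derivation:
Round 1 (k=21): L=153 R=87
Round 2 (k=16): L=87 R=238
Round 3 (k=22): L=238 R=44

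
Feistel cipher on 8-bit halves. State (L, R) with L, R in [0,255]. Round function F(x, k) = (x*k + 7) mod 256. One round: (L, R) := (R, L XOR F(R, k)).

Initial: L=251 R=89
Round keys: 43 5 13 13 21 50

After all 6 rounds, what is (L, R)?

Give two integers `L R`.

Round 1 (k=43): L=89 R=1
Round 2 (k=5): L=1 R=85
Round 3 (k=13): L=85 R=89
Round 4 (k=13): L=89 R=217
Round 5 (k=21): L=217 R=141
Round 6 (k=50): L=141 R=72

Answer: 141 72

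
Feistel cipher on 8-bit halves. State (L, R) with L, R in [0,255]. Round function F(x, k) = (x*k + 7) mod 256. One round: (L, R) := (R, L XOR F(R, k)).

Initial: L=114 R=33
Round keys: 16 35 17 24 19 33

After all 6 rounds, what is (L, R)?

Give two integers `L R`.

Answer: 100 19

Derivation:
Round 1 (k=16): L=33 R=101
Round 2 (k=35): L=101 R=247
Round 3 (k=17): L=247 R=11
Round 4 (k=24): L=11 R=248
Round 5 (k=19): L=248 R=100
Round 6 (k=33): L=100 R=19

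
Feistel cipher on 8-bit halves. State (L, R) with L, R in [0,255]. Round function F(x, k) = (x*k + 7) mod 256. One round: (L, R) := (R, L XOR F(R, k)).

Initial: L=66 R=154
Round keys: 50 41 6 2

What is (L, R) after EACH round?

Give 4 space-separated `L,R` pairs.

Answer: 154,89 89,210 210,170 170,137

Derivation:
Round 1 (k=50): L=154 R=89
Round 2 (k=41): L=89 R=210
Round 3 (k=6): L=210 R=170
Round 4 (k=2): L=170 R=137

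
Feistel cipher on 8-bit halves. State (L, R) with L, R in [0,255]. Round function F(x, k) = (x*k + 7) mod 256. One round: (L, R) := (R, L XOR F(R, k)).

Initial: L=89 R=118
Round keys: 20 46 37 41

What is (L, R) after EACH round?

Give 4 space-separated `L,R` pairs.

Answer: 118,102 102,45 45,238 238,8

Derivation:
Round 1 (k=20): L=118 R=102
Round 2 (k=46): L=102 R=45
Round 3 (k=37): L=45 R=238
Round 4 (k=41): L=238 R=8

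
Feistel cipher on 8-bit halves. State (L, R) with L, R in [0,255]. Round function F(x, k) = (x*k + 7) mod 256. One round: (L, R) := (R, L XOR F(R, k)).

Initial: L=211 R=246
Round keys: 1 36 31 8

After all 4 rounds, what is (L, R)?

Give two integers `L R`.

Answer: 176 14

Derivation:
Round 1 (k=1): L=246 R=46
Round 2 (k=36): L=46 R=137
Round 3 (k=31): L=137 R=176
Round 4 (k=8): L=176 R=14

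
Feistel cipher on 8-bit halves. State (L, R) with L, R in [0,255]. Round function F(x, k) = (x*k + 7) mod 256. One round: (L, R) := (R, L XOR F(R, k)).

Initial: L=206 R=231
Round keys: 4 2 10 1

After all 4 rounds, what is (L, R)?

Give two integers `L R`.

Round 1 (k=4): L=231 R=109
Round 2 (k=2): L=109 R=6
Round 3 (k=10): L=6 R=46
Round 4 (k=1): L=46 R=51

Answer: 46 51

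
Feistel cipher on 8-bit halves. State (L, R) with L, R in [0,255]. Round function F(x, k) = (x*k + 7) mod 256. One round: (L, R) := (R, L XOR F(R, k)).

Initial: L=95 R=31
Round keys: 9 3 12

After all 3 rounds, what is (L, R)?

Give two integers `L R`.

Answer: 213 66

Derivation:
Round 1 (k=9): L=31 R=65
Round 2 (k=3): L=65 R=213
Round 3 (k=12): L=213 R=66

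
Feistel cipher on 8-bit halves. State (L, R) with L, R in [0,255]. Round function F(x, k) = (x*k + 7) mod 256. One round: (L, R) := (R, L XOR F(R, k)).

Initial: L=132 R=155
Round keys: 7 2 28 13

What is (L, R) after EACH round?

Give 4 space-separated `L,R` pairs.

Round 1 (k=7): L=155 R=192
Round 2 (k=2): L=192 R=28
Round 3 (k=28): L=28 R=215
Round 4 (k=13): L=215 R=238

Answer: 155,192 192,28 28,215 215,238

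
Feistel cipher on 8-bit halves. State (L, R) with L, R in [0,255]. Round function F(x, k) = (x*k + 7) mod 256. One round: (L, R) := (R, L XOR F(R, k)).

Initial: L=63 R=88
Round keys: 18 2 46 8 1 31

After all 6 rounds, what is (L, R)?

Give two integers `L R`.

Round 1 (k=18): L=88 R=8
Round 2 (k=2): L=8 R=79
Round 3 (k=46): L=79 R=49
Round 4 (k=8): L=49 R=192
Round 5 (k=1): L=192 R=246
Round 6 (k=31): L=246 R=17

Answer: 246 17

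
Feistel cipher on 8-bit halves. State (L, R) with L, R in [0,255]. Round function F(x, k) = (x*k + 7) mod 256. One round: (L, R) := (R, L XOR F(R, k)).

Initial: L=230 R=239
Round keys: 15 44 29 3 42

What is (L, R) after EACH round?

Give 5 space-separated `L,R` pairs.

Answer: 239,238 238,0 0,233 233,194 194,50

Derivation:
Round 1 (k=15): L=239 R=238
Round 2 (k=44): L=238 R=0
Round 3 (k=29): L=0 R=233
Round 4 (k=3): L=233 R=194
Round 5 (k=42): L=194 R=50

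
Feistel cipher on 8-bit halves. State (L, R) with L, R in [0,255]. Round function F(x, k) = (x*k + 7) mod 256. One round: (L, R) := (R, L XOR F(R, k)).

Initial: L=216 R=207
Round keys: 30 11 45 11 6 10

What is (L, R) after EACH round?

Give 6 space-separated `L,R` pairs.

Round 1 (k=30): L=207 R=145
Round 2 (k=11): L=145 R=141
Round 3 (k=45): L=141 R=65
Round 4 (k=11): L=65 R=95
Round 5 (k=6): L=95 R=0
Round 6 (k=10): L=0 R=88

Answer: 207,145 145,141 141,65 65,95 95,0 0,88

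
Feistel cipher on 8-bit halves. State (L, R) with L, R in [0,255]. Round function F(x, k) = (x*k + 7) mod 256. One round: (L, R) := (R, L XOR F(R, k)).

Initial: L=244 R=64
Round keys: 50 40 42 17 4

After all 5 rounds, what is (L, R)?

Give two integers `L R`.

Round 1 (k=50): L=64 R=115
Round 2 (k=40): L=115 R=191
Round 3 (k=42): L=191 R=46
Round 4 (k=17): L=46 R=170
Round 5 (k=4): L=170 R=129

Answer: 170 129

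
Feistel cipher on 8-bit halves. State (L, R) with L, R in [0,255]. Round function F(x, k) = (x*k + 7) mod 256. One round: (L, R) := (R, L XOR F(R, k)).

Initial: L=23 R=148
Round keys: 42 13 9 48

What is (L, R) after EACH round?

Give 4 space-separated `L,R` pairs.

Answer: 148,88 88,235 235,18 18,140

Derivation:
Round 1 (k=42): L=148 R=88
Round 2 (k=13): L=88 R=235
Round 3 (k=9): L=235 R=18
Round 4 (k=48): L=18 R=140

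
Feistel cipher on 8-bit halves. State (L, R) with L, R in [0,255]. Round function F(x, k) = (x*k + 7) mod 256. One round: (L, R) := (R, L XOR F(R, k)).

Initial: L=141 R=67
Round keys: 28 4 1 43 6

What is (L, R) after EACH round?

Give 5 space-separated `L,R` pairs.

Round 1 (k=28): L=67 R=214
Round 2 (k=4): L=214 R=28
Round 3 (k=1): L=28 R=245
Round 4 (k=43): L=245 R=50
Round 5 (k=6): L=50 R=198

Answer: 67,214 214,28 28,245 245,50 50,198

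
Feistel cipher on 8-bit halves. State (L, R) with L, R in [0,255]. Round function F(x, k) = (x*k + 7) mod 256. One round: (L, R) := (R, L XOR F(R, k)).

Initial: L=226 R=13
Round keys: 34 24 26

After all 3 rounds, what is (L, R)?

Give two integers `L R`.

Answer: 66 152

Derivation:
Round 1 (k=34): L=13 R=35
Round 2 (k=24): L=35 R=66
Round 3 (k=26): L=66 R=152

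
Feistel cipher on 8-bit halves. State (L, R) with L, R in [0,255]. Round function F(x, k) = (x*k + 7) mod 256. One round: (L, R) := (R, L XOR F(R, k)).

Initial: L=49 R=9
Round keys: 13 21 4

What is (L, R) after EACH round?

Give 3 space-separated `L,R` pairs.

Round 1 (k=13): L=9 R=77
Round 2 (k=21): L=77 R=81
Round 3 (k=4): L=81 R=6

Answer: 9,77 77,81 81,6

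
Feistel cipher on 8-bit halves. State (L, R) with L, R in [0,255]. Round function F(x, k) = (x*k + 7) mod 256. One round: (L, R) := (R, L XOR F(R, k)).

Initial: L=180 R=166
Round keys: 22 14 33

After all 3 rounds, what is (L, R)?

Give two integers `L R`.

Round 1 (k=22): L=166 R=255
Round 2 (k=14): L=255 R=95
Round 3 (k=33): L=95 R=185

Answer: 95 185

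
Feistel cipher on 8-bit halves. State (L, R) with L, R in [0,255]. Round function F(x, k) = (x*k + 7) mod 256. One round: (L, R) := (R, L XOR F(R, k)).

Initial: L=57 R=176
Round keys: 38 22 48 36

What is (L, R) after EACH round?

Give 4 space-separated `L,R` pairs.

Answer: 176,30 30,43 43,9 9,96

Derivation:
Round 1 (k=38): L=176 R=30
Round 2 (k=22): L=30 R=43
Round 3 (k=48): L=43 R=9
Round 4 (k=36): L=9 R=96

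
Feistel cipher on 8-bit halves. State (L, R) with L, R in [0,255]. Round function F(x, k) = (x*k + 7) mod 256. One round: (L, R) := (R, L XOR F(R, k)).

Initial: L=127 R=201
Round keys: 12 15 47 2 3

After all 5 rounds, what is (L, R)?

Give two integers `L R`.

Round 1 (k=12): L=201 R=12
Round 2 (k=15): L=12 R=114
Round 3 (k=47): L=114 R=249
Round 4 (k=2): L=249 R=139
Round 5 (k=3): L=139 R=81

Answer: 139 81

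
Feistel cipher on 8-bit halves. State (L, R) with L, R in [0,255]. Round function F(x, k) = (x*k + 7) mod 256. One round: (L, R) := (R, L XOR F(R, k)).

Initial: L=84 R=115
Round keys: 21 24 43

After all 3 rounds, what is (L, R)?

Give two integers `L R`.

Round 1 (k=21): L=115 R=34
Round 2 (k=24): L=34 R=68
Round 3 (k=43): L=68 R=81

Answer: 68 81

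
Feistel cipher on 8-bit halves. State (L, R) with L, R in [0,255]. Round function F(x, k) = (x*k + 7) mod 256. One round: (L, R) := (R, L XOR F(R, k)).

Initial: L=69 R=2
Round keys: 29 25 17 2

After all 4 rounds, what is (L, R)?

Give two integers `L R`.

Round 1 (k=29): L=2 R=4
Round 2 (k=25): L=4 R=105
Round 3 (k=17): L=105 R=4
Round 4 (k=2): L=4 R=102

Answer: 4 102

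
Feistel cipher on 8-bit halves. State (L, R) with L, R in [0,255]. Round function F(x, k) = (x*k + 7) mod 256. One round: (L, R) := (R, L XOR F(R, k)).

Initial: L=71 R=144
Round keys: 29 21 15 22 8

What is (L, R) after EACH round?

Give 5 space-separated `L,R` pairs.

Answer: 144,16 16,199 199,160 160,0 0,167

Derivation:
Round 1 (k=29): L=144 R=16
Round 2 (k=21): L=16 R=199
Round 3 (k=15): L=199 R=160
Round 4 (k=22): L=160 R=0
Round 5 (k=8): L=0 R=167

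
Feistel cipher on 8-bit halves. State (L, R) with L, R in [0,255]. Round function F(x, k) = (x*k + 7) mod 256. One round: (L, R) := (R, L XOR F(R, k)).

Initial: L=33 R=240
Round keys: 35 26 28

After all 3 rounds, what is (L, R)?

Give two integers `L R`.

Round 1 (k=35): L=240 R=246
Round 2 (k=26): L=246 R=243
Round 3 (k=28): L=243 R=109

Answer: 243 109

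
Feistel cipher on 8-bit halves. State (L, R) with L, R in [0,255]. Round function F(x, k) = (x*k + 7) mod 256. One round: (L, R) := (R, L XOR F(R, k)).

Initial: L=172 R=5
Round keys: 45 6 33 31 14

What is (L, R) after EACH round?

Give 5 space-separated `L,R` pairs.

Round 1 (k=45): L=5 R=68
Round 2 (k=6): L=68 R=154
Round 3 (k=33): L=154 R=165
Round 4 (k=31): L=165 R=152
Round 5 (k=14): L=152 R=242

Answer: 5,68 68,154 154,165 165,152 152,242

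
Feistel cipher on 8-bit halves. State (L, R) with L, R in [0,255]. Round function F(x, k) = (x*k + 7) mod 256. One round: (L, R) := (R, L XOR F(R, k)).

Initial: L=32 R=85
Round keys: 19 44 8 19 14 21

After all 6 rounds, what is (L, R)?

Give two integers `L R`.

Answer: 230 5

Derivation:
Round 1 (k=19): L=85 R=118
Round 2 (k=44): L=118 R=26
Round 3 (k=8): L=26 R=161
Round 4 (k=19): L=161 R=224
Round 5 (k=14): L=224 R=230
Round 6 (k=21): L=230 R=5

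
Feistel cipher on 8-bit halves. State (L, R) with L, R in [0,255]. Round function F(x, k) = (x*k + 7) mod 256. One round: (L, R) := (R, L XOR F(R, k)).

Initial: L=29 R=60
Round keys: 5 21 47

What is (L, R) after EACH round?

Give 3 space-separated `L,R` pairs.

Answer: 60,46 46,241 241,104

Derivation:
Round 1 (k=5): L=60 R=46
Round 2 (k=21): L=46 R=241
Round 3 (k=47): L=241 R=104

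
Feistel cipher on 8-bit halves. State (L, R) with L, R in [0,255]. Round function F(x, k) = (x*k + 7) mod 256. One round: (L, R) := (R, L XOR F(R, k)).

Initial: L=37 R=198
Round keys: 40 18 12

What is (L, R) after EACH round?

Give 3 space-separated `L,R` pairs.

Round 1 (k=40): L=198 R=210
Round 2 (k=18): L=210 R=13
Round 3 (k=12): L=13 R=113

Answer: 198,210 210,13 13,113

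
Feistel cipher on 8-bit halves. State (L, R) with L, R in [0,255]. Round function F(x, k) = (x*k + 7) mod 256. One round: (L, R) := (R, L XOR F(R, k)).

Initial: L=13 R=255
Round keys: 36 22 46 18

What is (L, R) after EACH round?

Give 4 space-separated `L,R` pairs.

Answer: 255,238 238,132 132,81 81,61

Derivation:
Round 1 (k=36): L=255 R=238
Round 2 (k=22): L=238 R=132
Round 3 (k=46): L=132 R=81
Round 4 (k=18): L=81 R=61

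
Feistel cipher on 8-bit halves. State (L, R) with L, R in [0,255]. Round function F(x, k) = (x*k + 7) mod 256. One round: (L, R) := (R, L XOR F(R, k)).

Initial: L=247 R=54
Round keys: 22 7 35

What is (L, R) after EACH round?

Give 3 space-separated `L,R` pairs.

Round 1 (k=22): L=54 R=92
Round 2 (k=7): L=92 R=189
Round 3 (k=35): L=189 R=130

Answer: 54,92 92,189 189,130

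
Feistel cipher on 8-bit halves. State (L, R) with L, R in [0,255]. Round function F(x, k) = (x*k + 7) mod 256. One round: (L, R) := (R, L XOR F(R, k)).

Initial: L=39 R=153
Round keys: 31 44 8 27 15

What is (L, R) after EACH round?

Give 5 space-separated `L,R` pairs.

Round 1 (k=31): L=153 R=169
Round 2 (k=44): L=169 R=138
Round 3 (k=8): L=138 R=254
Round 4 (k=27): L=254 R=91
Round 5 (k=15): L=91 R=162

Answer: 153,169 169,138 138,254 254,91 91,162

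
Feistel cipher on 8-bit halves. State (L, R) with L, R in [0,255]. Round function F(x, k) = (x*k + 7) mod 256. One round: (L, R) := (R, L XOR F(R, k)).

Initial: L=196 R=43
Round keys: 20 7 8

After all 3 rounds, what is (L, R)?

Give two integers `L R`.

Round 1 (k=20): L=43 R=167
Round 2 (k=7): L=167 R=179
Round 3 (k=8): L=179 R=56

Answer: 179 56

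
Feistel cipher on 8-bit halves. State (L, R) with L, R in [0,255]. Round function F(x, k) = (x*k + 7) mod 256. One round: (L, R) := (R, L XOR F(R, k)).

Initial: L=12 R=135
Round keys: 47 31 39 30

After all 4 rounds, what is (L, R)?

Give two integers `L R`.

Round 1 (k=47): L=135 R=220
Round 2 (k=31): L=220 R=44
Round 3 (k=39): L=44 R=103
Round 4 (k=30): L=103 R=53

Answer: 103 53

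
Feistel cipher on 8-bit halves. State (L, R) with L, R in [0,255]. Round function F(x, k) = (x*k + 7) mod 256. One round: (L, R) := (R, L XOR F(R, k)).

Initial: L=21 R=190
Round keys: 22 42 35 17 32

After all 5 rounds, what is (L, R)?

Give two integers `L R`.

Round 1 (k=22): L=190 R=78
Round 2 (k=42): L=78 R=109
Round 3 (k=35): L=109 R=160
Round 4 (k=17): L=160 R=202
Round 5 (k=32): L=202 R=231

Answer: 202 231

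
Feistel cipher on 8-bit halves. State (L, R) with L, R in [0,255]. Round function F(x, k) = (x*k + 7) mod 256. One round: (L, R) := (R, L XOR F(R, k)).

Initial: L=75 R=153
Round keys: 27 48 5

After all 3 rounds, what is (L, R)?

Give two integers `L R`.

Answer: 174 12

Derivation:
Round 1 (k=27): L=153 R=97
Round 2 (k=48): L=97 R=174
Round 3 (k=5): L=174 R=12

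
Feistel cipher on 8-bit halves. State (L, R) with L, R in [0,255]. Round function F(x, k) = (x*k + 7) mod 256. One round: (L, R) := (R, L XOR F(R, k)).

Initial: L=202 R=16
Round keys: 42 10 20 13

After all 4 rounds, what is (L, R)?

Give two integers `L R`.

Answer: 150 252

Derivation:
Round 1 (k=42): L=16 R=109
Round 2 (k=10): L=109 R=89
Round 3 (k=20): L=89 R=150
Round 4 (k=13): L=150 R=252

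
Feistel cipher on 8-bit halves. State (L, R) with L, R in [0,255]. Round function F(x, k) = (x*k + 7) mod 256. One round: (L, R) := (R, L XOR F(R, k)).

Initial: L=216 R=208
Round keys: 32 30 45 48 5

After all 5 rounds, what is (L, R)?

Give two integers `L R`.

Round 1 (k=32): L=208 R=223
Round 2 (k=30): L=223 R=249
Round 3 (k=45): L=249 R=19
Round 4 (k=48): L=19 R=110
Round 5 (k=5): L=110 R=62

Answer: 110 62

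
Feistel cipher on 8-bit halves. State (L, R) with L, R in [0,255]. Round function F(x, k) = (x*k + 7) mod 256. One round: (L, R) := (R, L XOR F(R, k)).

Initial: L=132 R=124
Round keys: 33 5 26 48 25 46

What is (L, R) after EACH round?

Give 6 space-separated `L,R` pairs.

Answer: 124,135 135,214 214,68 68,17 17,244 244,206

Derivation:
Round 1 (k=33): L=124 R=135
Round 2 (k=5): L=135 R=214
Round 3 (k=26): L=214 R=68
Round 4 (k=48): L=68 R=17
Round 5 (k=25): L=17 R=244
Round 6 (k=46): L=244 R=206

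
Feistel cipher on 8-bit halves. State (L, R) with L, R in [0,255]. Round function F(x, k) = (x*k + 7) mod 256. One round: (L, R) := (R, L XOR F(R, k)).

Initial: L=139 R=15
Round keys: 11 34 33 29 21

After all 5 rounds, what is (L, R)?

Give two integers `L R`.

Round 1 (k=11): L=15 R=39
Round 2 (k=34): L=39 R=58
Round 3 (k=33): L=58 R=166
Round 4 (k=29): L=166 R=239
Round 5 (k=21): L=239 R=4

Answer: 239 4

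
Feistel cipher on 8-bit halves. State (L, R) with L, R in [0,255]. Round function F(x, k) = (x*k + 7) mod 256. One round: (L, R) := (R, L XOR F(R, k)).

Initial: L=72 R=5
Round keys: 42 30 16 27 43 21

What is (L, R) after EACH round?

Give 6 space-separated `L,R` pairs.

Answer: 5,145 145,0 0,150 150,217 217,236 236,186

Derivation:
Round 1 (k=42): L=5 R=145
Round 2 (k=30): L=145 R=0
Round 3 (k=16): L=0 R=150
Round 4 (k=27): L=150 R=217
Round 5 (k=43): L=217 R=236
Round 6 (k=21): L=236 R=186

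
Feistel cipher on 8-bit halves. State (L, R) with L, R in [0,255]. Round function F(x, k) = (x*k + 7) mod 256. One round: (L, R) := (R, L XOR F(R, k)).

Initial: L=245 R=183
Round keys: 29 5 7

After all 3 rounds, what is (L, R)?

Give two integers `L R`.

Round 1 (k=29): L=183 R=55
Round 2 (k=5): L=55 R=173
Round 3 (k=7): L=173 R=245

Answer: 173 245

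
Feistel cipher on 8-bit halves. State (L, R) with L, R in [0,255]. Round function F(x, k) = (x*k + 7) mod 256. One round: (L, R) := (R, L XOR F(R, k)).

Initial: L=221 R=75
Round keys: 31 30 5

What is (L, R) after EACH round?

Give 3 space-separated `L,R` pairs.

Round 1 (k=31): L=75 R=193
Round 2 (k=30): L=193 R=238
Round 3 (k=5): L=238 R=108

Answer: 75,193 193,238 238,108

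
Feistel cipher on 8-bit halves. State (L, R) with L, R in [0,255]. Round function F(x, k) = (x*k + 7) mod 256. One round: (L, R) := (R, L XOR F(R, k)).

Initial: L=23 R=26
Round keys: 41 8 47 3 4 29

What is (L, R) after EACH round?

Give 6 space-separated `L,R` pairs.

Round 1 (k=41): L=26 R=38
Round 2 (k=8): L=38 R=45
Round 3 (k=47): L=45 R=108
Round 4 (k=3): L=108 R=102
Round 5 (k=4): L=102 R=243
Round 6 (k=29): L=243 R=232

Answer: 26,38 38,45 45,108 108,102 102,243 243,232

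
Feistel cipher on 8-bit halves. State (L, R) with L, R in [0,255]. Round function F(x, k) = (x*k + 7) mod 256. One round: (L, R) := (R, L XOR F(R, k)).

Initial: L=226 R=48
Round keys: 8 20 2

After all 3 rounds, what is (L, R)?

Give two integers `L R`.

Round 1 (k=8): L=48 R=101
Round 2 (k=20): L=101 R=219
Round 3 (k=2): L=219 R=216

Answer: 219 216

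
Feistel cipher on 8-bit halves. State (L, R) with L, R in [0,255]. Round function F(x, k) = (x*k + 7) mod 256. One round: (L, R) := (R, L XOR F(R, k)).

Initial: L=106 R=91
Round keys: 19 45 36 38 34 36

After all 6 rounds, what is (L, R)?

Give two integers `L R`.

Answer: 72 8

Derivation:
Round 1 (k=19): L=91 R=162
Round 2 (k=45): L=162 R=218
Round 3 (k=36): L=218 R=13
Round 4 (k=38): L=13 R=47
Round 5 (k=34): L=47 R=72
Round 6 (k=36): L=72 R=8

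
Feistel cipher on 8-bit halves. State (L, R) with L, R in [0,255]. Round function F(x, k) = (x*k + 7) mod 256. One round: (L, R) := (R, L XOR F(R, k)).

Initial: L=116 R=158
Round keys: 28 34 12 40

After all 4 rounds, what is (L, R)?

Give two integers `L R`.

Answer: 16 196

Derivation:
Round 1 (k=28): L=158 R=59
Round 2 (k=34): L=59 R=67
Round 3 (k=12): L=67 R=16
Round 4 (k=40): L=16 R=196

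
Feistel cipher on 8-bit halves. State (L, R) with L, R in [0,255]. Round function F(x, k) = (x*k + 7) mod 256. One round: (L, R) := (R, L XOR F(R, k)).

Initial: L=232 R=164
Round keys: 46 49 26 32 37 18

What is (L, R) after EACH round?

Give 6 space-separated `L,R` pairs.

Answer: 164,151 151,74 74,28 28,205 205,180 180,98

Derivation:
Round 1 (k=46): L=164 R=151
Round 2 (k=49): L=151 R=74
Round 3 (k=26): L=74 R=28
Round 4 (k=32): L=28 R=205
Round 5 (k=37): L=205 R=180
Round 6 (k=18): L=180 R=98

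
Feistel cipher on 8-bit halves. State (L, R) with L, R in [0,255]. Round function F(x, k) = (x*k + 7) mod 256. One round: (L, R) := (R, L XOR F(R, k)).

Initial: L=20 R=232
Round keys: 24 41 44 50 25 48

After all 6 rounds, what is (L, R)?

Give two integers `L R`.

Round 1 (k=24): L=232 R=211
Round 2 (k=41): L=211 R=58
Round 3 (k=44): L=58 R=44
Round 4 (k=50): L=44 R=165
Round 5 (k=25): L=165 R=8
Round 6 (k=48): L=8 R=34

Answer: 8 34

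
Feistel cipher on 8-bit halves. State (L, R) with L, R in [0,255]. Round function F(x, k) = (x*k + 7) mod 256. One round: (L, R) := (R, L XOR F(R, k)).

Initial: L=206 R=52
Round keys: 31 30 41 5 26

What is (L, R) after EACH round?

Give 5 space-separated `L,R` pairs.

Round 1 (k=31): L=52 R=157
Round 2 (k=30): L=157 R=89
Round 3 (k=41): L=89 R=213
Round 4 (k=5): L=213 R=105
Round 5 (k=26): L=105 R=100

Answer: 52,157 157,89 89,213 213,105 105,100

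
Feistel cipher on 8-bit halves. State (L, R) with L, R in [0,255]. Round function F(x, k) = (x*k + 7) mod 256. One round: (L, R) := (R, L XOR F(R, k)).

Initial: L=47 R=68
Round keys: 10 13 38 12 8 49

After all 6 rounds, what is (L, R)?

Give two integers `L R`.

Round 1 (k=10): L=68 R=128
Round 2 (k=13): L=128 R=195
Round 3 (k=38): L=195 R=121
Round 4 (k=12): L=121 R=112
Round 5 (k=8): L=112 R=254
Round 6 (k=49): L=254 R=213

Answer: 254 213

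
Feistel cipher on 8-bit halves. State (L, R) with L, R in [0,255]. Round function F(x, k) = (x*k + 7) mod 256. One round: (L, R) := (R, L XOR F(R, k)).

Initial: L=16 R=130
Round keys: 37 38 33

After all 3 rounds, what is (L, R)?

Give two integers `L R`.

Answer: 47 215

Derivation:
Round 1 (k=37): L=130 R=193
Round 2 (k=38): L=193 R=47
Round 3 (k=33): L=47 R=215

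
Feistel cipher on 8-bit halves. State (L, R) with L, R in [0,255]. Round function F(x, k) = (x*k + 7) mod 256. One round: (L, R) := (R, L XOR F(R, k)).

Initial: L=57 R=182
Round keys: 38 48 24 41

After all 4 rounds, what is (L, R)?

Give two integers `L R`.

Answer: 173 109

Derivation:
Round 1 (k=38): L=182 R=50
Round 2 (k=48): L=50 R=209
Round 3 (k=24): L=209 R=173
Round 4 (k=41): L=173 R=109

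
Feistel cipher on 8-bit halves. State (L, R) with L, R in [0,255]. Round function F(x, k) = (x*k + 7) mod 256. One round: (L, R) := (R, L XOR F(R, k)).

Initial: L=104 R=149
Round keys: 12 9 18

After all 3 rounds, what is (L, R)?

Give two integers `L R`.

Round 1 (k=12): L=149 R=107
Round 2 (k=9): L=107 R=95
Round 3 (k=18): L=95 R=222

Answer: 95 222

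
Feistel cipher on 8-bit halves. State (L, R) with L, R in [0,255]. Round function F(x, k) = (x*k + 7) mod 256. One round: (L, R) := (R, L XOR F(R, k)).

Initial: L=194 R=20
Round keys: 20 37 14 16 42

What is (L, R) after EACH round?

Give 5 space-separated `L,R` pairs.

Round 1 (k=20): L=20 R=85
Round 2 (k=37): L=85 R=68
Round 3 (k=14): L=68 R=234
Round 4 (k=16): L=234 R=227
Round 5 (k=42): L=227 R=175

Answer: 20,85 85,68 68,234 234,227 227,175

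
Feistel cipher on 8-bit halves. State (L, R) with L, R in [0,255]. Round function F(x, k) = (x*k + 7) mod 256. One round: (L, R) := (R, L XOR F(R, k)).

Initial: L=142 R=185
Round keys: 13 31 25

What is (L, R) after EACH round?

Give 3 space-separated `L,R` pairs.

Round 1 (k=13): L=185 R=226
Round 2 (k=31): L=226 R=220
Round 3 (k=25): L=220 R=97

Answer: 185,226 226,220 220,97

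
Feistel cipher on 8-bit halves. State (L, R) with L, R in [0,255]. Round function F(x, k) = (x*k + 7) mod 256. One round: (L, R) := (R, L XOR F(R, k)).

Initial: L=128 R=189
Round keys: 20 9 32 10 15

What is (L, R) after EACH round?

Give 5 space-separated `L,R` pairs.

Round 1 (k=20): L=189 R=75
Round 2 (k=9): L=75 R=23
Round 3 (k=32): L=23 R=172
Round 4 (k=10): L=172 R=168
Round 5 (k=15): L=168 R=115

Answer: 189,75 75,23 23,172 172,168 168,115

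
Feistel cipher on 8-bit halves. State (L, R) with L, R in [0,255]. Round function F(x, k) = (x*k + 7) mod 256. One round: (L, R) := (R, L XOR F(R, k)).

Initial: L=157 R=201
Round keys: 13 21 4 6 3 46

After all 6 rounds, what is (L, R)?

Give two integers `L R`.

Round 1 (k=13): L=201 R=161
Round 2 (k=21): L=161 R=245
Round 3 (k=4): L=245 R=122
Round 4 (k=6): L=122 R=22
Round 5 (k=3): L=22 R=51
Round 6 (k=46): L=51 R=39

Answer: 51 39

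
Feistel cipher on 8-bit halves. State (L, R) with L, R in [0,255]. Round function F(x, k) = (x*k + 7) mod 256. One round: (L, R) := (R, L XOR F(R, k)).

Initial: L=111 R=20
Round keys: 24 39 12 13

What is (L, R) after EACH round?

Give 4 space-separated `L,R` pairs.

Round 1 (k=24): L=20 R=136
Round 2 (k=39): L=136 R=171
Round 3 (k=12): L=171 R=131
Round 4 (k=13): L=131 R=5

Answer: 20,136 136,171 171,131 131,5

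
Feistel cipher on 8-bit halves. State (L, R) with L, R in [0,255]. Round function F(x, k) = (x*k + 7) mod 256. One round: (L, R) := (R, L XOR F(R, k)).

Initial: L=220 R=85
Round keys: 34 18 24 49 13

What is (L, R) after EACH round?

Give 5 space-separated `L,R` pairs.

Answer: 85,141 141,164 164,234 234,117 117,18

Derivation:
Round 1 (k=34): L=85 R=141
Round 2 (k=18): L=141 R=164
Round 3 (k=24): L=164 R=234
Round 4 (k=49): L=234 R=117
Round 5 (k=13): L=117 R=18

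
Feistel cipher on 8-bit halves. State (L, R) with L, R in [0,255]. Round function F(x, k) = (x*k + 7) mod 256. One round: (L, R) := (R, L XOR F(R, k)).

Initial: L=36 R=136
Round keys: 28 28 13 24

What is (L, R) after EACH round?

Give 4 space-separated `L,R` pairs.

Answer: 136,195 195,211 211,125 125,108

Derivation:
Round 1 (k=28): L=136 R=195
Round 2 (k=28): L=195 R=211
Round 3 (k=13): L=211 R=125
Round 4 (k=24): L=125 R=108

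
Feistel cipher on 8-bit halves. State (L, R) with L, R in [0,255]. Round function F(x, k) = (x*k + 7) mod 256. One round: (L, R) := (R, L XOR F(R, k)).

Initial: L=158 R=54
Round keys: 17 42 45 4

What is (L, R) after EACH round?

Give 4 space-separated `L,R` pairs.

Round 1 (k=17): L=54 R=3
Round 2 (k=42): L=3 R=179
Round 3 (k=45): L=179 R=125
Round 4 (k=4): L=125 R=72

Answer: 54,3 3,179 179,125 125,72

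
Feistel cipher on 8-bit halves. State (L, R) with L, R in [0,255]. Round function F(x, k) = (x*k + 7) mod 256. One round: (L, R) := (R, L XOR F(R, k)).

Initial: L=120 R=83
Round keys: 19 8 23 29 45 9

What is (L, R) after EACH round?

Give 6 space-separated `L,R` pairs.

Round 1 (k=19): L=83 R=72
Round 2 (k=8): L=72 R=20
Round 3 (k=23): L=20 R=155
Round 4 (k=29): L=155 R=130
Round 5 (k=45): L=130 R=122
Round 6 (k=9): L=122 R=211

Answer: 83,72 72,20 20,155 155,130 130,122 122,211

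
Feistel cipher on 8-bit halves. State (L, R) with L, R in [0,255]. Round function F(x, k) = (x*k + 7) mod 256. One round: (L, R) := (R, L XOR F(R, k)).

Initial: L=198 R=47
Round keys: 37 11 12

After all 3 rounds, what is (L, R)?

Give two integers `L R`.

Answer: 204 131

Derivation:
Round 1 (k=37): L=47 R=20
Round 2 (k=11): L=20 R=204
Round 3 (k=12): L=204 R=131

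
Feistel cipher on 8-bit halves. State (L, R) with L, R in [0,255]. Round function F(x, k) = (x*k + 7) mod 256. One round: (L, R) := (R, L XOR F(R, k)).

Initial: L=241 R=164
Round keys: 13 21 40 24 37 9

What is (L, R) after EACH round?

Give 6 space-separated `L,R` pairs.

Answer: 164,170 170,93 93,37 37,34 34,212 212,89

Derivation:
Round 1 (k=13): L=164 R=170
Round 2 (k=21): L=170 R=93
Round 3 (k=40): L=93 R=37
Round 4 (k=24): L=37 R=34
Round 5 (k=37): L=34 R=212
Round 6 (k=9): L=212 R=89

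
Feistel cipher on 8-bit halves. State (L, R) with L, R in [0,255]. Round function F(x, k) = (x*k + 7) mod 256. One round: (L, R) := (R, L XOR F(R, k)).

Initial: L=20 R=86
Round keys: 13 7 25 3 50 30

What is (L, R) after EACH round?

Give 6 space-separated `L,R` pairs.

Answer: 86,113 113,72 72,126 126,201 201,55 55,176

Derivation:
Round 1 (k=13): L=86 R=113
Round 2 (k=7): L=113 R=72
Round 3 (k=25): L=72 R=126
Round 4 (k=3): L=126 R=201
Round 5 (k=50): L=201 R=55
Round 6 (k=30): L=55 R=176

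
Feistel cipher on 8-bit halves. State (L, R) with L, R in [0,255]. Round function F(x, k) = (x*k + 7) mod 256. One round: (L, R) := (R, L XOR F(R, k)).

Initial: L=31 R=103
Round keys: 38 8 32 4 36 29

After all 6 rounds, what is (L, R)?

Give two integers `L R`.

Round 1 (k=38): L=103 R=78
Round 2 (k=8): L=78 R=16
Round 3 (k=32): L=16 R=73
Round 4 (k=4): L=73 R=59
Round 5 (k=36): L=59 R=26
Round 6 (k=29): L=26 R=194

Answer: 26 194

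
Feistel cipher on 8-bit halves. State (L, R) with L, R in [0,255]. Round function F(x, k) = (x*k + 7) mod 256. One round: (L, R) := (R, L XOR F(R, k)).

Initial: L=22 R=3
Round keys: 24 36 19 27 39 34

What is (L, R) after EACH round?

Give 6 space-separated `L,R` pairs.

Round 1 (k=24): L=3 R=89
Round 2 (k=36): L=89 R=136
Round 3 (k=19): L=136 R=70
Round 4 (k=27): L=70 R=225
Round 5 (k=39): L=225 R=8
Round 6 (k=34): L=8 R=246

Answer: 3,89 89,136 136,70 70,225 225,8 8,246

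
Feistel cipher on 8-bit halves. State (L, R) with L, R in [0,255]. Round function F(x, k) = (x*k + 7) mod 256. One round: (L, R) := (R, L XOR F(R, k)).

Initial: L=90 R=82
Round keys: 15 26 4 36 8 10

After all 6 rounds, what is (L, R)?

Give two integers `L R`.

Round 1 (k=15): L=82 R=143
Round 2 (k=26): L=143 R=223
Round 3 (k=4): L=223 R=12
Round 4 (k=36): L=12 R=104
Round 5 (k=8): L=104 R=75
Round 6 (k=10): L=75 R=157

Answer: 75 157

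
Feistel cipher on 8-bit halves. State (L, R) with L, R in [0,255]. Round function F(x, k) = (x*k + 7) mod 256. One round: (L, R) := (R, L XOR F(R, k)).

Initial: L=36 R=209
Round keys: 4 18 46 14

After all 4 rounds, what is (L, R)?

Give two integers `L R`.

Round 1 (k=4): L=209 R=111
Round 2 (k=18): L=111 R=4
Round 3 (k=46): L=4 R=208
Round 4 (k=14): L=208 R=99

Answer: 208 99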